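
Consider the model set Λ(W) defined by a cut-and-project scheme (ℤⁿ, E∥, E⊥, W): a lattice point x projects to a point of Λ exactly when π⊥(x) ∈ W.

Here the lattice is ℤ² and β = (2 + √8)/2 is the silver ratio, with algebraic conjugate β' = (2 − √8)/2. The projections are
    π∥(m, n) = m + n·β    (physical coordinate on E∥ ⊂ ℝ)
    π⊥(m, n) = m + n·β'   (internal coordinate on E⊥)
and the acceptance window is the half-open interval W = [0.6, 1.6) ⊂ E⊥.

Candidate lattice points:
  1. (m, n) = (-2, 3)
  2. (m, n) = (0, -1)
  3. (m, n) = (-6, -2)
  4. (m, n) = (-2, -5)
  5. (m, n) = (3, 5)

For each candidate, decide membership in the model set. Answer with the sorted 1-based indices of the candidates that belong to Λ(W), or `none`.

β' = (2−√8)/2 ≈ -0.414214.
candidate 1: (m,n)=(-2,3) → π∥ = -2+3·β ≈ 5.242641, π⊥ = -2+3·β' ≈ -3.242641 ∉ [0.6, 1.6) ⇒ out
candidate 2: (m,n)=(0,-1) → π∥ = 0-1·β ≈ -2.414214, π⊥ = 0-1·β' ≈ 0.414214 ∉ [0.6, 1.6) ⇒ out
candidate 3: (m,n)=(-6,-2) → π∥ = -6-2·β ≈ -10.828427, π⊥ = -6-2·β' ≈ -5.171573 ∉ [0.6, 1.6) ⇒ out
candidate 4: (m,n)=(-2,-5) → π∥ = -2-5·β ≈ -14.071068, π⊥ = -2-5·β' ≈ 0.071068 ∉ [0.6, 1.6) ⇒ out
candidate 5: (m,n)=(3,5) → π∥ = 3+5·β ≈ 15.071068, π⊥ = 3+5·β' ≈ 0.928932 ∈ [0.6, 1.6) ⇒ IN Λ

5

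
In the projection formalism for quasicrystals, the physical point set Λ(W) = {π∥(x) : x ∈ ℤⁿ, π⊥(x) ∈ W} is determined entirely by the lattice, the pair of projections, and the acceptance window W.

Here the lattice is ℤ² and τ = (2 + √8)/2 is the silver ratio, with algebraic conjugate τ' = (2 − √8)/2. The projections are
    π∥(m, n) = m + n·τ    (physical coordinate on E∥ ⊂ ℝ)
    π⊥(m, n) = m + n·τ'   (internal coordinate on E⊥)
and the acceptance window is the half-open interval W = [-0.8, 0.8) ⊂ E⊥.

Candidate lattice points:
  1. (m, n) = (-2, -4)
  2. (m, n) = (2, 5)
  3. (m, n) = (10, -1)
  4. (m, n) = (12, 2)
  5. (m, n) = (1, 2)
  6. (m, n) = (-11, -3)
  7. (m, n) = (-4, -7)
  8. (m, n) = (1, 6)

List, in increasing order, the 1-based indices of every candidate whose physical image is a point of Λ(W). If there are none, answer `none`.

1, 2, 5

Numerically τ ≈ 2.4142 and τ' = −1/τ ≈ -0.4142.
#1 (-2,-4): internal coord -2 + (-4)·τ' = -0.3431; -0.3431 ∈ [-0.8, 0.8) → IN Λ
#2 (2,5): internal coord 2 + (5)·τ' = -0.0711; -0.0711 ∈ [-0.8, 0.8) → IN Λ
#3 (10,-1): internal coord 10 + (-1)·τ' = +10.4142; +10.4142 ∉ [-0.8, 0.8) → out
#4 (12,2): internal coord 12 + (2)·τ' = +11.1716; +11.1716 ∉ [-0.8, 0.8) → out
#5 (1,2): internal coord 1 + (2)·τ' = +0.1716; +0.1716 ∈ [-0.8, 0.8) → IN Λ
#6 (-11,-3): internal coord -11 + (-3)·τ' = -9.7574; -9.7574 ∉ [-0.8, 0.8) → out
#7 (-4,-7): internal coord -4 + (-7)·τ' = -1.1005; -1.1005 ∉ [-0.8, 0.8) → out
#8 (1,6): internal coord 1 + (6)·τ' = -1.4853; -1.4853 ∉ [-0.8, 0.8) → out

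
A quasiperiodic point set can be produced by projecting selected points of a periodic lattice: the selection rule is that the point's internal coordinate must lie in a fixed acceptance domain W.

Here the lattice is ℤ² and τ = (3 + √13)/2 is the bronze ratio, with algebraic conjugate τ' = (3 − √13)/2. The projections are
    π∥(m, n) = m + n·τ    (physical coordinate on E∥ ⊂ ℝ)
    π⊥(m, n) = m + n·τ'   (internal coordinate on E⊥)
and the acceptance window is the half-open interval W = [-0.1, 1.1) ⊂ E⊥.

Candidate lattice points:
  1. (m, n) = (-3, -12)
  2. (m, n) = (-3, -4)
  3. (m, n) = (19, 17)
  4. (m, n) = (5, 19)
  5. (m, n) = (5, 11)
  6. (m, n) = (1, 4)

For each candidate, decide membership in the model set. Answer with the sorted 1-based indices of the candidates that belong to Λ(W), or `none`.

1

Numerically τ ≈ 3.30278 and τ' = −1/τ ≈ -0.30278.
candidate 1: (m,n)=(-3,-12) → π∥ = -3-12·τ ≈ -42.63331, π⊥ = -3-12·τ' ≈ 0.63331 ∈ [-0.1, 1.1) ⇒ IN Λ
candidate 2: (m,n)=(-3,-4) → π∥ = -3-4·τ ≈ -16.21110, π⊥ = -3-4·τ' ≈ -1.78890 ∉ [-0.1, 1.1) ⇒ out
candidate 3: (m,n)=(19,17) → π∥ = 19+17·τ ≈ 75.14719, π⊥ = 19+17·τ' ≈ 13.85281 ∉ [-0.1, 1.1) ⇒ out
candidate 4: (m,n)=(5,19) → π∥ = 5+19·τ ≈ 67.75274, π⊥ = 5+19·τ' ≈ -0.75274 ∉ [-0.1, 1.1) ⇒ out
candidate 5: (m,n)=(5,11) → π∥ = 5+11·τ ≈ 41.33053, π⊥ = 5+11·τ' ≈ 1.66947 ∉ [-0.1, 1.1) ⇒ out
candidate 6: (m,n)=(1,4) → π∥ = 1+4·τ ≈ 14.21110, π⊥ = 1+4·τ' ≈ -0.21110 ∉ [-0.1, 1.1) ⇒ out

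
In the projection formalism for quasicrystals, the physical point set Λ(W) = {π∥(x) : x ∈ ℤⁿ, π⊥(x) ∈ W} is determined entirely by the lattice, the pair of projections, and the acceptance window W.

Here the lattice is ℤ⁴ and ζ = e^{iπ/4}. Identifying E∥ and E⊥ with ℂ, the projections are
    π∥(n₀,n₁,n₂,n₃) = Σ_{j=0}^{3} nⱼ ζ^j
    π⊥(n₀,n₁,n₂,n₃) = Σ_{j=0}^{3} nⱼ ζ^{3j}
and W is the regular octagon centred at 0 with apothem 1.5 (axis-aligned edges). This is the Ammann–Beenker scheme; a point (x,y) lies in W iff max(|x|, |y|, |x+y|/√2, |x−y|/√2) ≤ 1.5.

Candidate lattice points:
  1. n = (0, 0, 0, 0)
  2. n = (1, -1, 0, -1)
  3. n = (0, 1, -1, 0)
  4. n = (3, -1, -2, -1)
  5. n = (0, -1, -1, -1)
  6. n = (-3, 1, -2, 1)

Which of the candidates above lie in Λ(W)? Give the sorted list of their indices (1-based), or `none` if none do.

π⊥(n) = n₀ + n₁ζ³ + n₂ζ⁶ + n₃ζ⁹ where ζ = e^{iπ/4}.
candidate 1: n = (0, 0, 0, 0) → π⊥ ≈ (+0.000000, +0.000000); max(|x|,|y|,|x±y|/√2) = 0.000000 ≤ 1.5 ⇒ ∈ W
candidate 2: n = (1, -1, 0, -1) → π⊥ ≈ (+1.000000, -1.414214); max(|x|,|y|,|x±y|/√2) = 1.707107 > 1.5 ⇒ ∉ W
candidate 3: n = (0, 1, -1, 0) → π⊥ ≈ (-0.707107, +1.707107); max(|x|,|y|,|x±y|/√2) = 1.707107 > 1.5 ⇒ ∉ W
candidate 4: n = (3, -1, -2, -1) → π⊥ ≈ (+3.000000, +0.585786); max(|x|,|y|,|x±y|/√2) = 3.000000 > 1.5 ⇒ ∉ W
candidate 5: n = (0, -1, -1, -1) → π⊥ ≈ (+0.000000, -0.414214); max(|x|,|y|,|x±y|/√2) = 0.414214 ≤ 1.5 ⇒ ∈ W
candidate 6: n = (-3, 1, -2, 1) → π⊥ ≈ (-3.000000, +3.414214); max(|x|,|y|,|x±y|/√2) = 4.535534 > 1.5 ⇒ ∉ W

1, 5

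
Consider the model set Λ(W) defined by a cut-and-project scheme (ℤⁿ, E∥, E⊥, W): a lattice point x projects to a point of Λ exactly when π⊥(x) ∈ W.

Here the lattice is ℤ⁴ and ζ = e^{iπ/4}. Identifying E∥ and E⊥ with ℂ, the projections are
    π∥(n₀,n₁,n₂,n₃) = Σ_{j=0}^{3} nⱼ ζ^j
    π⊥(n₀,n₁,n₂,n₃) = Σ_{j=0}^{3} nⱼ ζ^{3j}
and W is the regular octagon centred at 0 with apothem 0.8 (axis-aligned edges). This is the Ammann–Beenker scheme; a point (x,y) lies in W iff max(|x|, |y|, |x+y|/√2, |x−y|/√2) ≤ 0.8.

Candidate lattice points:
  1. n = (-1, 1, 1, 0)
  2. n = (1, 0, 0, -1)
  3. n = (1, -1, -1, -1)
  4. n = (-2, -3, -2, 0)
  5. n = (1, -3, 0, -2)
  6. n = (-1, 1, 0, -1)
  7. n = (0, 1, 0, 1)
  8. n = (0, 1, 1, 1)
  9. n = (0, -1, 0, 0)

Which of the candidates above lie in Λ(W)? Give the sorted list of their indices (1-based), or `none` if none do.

π⊥(n) = n₀ + n₁ζ³ + n₂ζ⁶ + n₃ζ⁹ where ζ = e^{iπ/4}.
#1 (-1, 1, 1, 0): internal (-1.707107, -0.292893); octagon support 1.707107 vs apothem 0.8 → ∉ W
#2 (1, 0, 0, -1): internal (0.292893, -0.707107); octagon support 0.707107 vs apothem 0.8 → ∈ W
#3 (1, -1, -1, -1): internal (1.000000, -0.414214); octagon support 1.000000 vs apothem 0.8 → ∉ W
#4 (-2, -3, -2, 0): internal (0.121320, -0.121320); octagon support 0.171573 vs apothem 0.8 → ∈ W
#5 (1, -3, 0, -2): internal (1.707107, -3.535534); octagon support 3.707107 vs apothem 0.8 → ∉ W
#6 (-1, 1, 0, -1): internal (-2.414214, 0.000000); octagon support 2.414214 vs apothem 0.8 → ∉ W
#7 (0, 1, 0, 1): internal (0.000000, 1.414214); octagon support 1.414214 vs apothem 0.8 → ∉ W
#8 (0, 1, 1, 1): internal (0.000000, 0.414214); octagon support 0.414214 vs apothem 0.8 → ∈ W
#9 (0, -1, 0, 0): internal (0.707107, -0.707107); octagon support 1.000000 vs apothem 0.8 → ∉ W

2, 4, 8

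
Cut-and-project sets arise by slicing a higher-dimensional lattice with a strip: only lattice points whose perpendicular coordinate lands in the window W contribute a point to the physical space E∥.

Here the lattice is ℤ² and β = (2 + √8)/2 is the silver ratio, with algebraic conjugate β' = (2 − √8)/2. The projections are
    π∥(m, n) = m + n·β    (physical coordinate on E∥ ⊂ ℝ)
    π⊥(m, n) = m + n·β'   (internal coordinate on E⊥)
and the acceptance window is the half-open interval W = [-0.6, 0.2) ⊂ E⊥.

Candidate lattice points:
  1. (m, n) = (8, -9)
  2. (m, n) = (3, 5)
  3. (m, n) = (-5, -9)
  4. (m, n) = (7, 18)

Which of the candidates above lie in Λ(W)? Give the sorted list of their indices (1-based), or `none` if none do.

Numerically β ≈ 2.41421 and β' = −1/β ≈ -0.41421.
#1 (8,-9): internal coord 8 + (-9)·β' = +11.72792; +11.72792 ∉ [-0.6, 0.2) → out
#2 (3,5): internal coord 3 + (5)·β' = +0.92893; +0.92893 ∉ [-0.6, 0.2) → out
#3 (-5,-9): internal coord -5 + (-9)·β' = -1.27208; -1.27208 ∉ [-0.6, 0.2) → out
#4 (7,18): internal coord 7 + (18)·β' = -0.45584; -0.45584 ∈ [-0.6, 0.2) → IN Λ

4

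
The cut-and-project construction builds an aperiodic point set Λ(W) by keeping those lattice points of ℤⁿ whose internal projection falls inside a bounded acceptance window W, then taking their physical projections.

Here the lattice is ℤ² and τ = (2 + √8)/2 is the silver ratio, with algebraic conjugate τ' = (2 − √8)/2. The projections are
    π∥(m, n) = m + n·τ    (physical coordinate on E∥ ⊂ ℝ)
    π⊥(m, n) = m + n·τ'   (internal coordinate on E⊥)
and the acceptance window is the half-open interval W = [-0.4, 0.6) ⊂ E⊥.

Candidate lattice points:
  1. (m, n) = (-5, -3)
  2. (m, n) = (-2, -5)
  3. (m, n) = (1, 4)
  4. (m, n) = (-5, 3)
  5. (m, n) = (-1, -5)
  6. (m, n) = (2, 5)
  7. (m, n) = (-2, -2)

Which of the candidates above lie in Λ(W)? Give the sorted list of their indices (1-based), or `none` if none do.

2, 6

Numerically τ ≈ 2.41421 and τ' = −1/τ ≈ -0.41421.
candidate 1: (m,n)=(-5,-3) → π∥ = -5-3·τ ≈ -12.24264, π⊥ = -5-3·τ' ≈ -3.75736 ∉ [-0.4, 0.6) ⇒ out
candidate 2: (m,n)=(-2,-5) → π∥ = -2-5·τ ≈ -14.07107, π⊥ = -2-5·τ' ≈ 0.07107 ∈ [-0.4, 0.6) ⇒ IN Λ
candidate 3: (m,n)=(1,4) → π∥ = 1+4·τ ≈ 10.65685, π⊥ = 1+4·τ' ≈ -0.65685 ∉ [-0.4, 0.6) ⇒ out
candidate 4: (m,n)=(-5,3) → π∥ = -5+3·τ ≈ 2.24264, π⊥ = -5+3·τ' ≈ -6.24264 ∉ [-0.4, 0.6) ⇒ out
candidate 5: (m,n)=(-1,-5) → π∥ = -1-5·τ ≈ -13.07107, π⊥ = -1-5·τ' ≈ 1.07107 ∉ [-0.4, 0.6) ⇒ out
candidate 6: (m,n)=(2,5) → π∥ = 2+5·τ ≈ 14.07107, π⊥ = 2+5·τ' ≈ -0.07107 ∈ [-0.4, 0.6) ⇒ IN Λ
candidate 7: (m,n)=(-2,-2) → π∥ = -2-2·τ ≈ -6.82843, π⊥ = -2-2·τ' ≈ -1.17157 ∉ [-0.4, 0.6) ⇒ out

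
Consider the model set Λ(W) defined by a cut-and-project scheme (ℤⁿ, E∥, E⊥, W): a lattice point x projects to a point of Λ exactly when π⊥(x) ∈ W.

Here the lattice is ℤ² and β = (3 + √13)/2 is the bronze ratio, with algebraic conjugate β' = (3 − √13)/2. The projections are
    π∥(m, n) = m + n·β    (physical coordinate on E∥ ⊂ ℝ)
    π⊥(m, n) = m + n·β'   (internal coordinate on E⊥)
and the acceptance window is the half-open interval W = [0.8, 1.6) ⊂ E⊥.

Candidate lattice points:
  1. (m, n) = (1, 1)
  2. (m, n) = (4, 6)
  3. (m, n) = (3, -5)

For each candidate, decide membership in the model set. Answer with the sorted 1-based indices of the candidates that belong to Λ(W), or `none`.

none

Numerically β ≈ 3.302776 and β' = −1/β ≈ -0.302776.
#1 (1,1): internal coord 1 + (1)·β' = +0.697224; +0.697224 ∉ [0.8, 1.6) → out
#2 (4,6): internal coord 4 + (6)·β' = +2.183346; +2.183346 ∉ [0.8, 1.6) → out
#3 (3,-5): internal coord 3 + (-5)·β' = +4.513878; +4.513878 ∉ [0.8, 1.6) → out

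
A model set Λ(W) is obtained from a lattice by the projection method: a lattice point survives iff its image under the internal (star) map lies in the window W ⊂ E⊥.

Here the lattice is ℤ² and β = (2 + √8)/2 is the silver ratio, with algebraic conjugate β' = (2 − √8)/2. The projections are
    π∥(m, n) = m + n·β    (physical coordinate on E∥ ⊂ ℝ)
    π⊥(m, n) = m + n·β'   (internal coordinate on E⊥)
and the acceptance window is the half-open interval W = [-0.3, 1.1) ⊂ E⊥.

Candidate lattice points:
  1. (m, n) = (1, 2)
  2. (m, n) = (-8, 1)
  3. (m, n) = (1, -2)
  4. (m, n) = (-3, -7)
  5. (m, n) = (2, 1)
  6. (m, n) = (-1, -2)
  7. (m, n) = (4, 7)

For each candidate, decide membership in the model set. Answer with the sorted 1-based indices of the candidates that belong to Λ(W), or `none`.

1, 4, 6

β' = (2−√8)/2 ≈ -0.414214.
candidate 1: (m,n)=(1,2) → π∥ = 1+2·β ≈ 5.828427, π⊥ = 1+2·β' ≈ 0.171573 ∈ [-0.3, 1.1) ⇒ IN Λ
candidate 2: (m,n)=(-8,1) → π∥ = -8+1·β ≈ -5.585786, π⊥ = -8+1·β' ≈ -8.414214 ∉ [-0.3, 1.1) ⇒ out
candidate 3: (m,n)=(1,-2) → π∥ = 1-2·β ≈ -3.828427, π⊥ = 1-2·β' ≈ 1.828427 ∉ [-0.3, 1.1) ⇒ out
candidate 4: (m,n)=(-3,-7) → π∥ = -3-7·β ≈ -19.899495, π⊥ = -3-7·β' ≈ -0.100505 ∈ [-0.3, 1.1) ⇒ IN Λ
candidate 5: (m,n)=(2,1) → π∥ = 2+1·β ≈ 4.414214, π⊥ = 2+1·β' ≈ 1.585786 ∉ [-0.3, 1.1) ⇒ out
candidate 6: (m,n)=(-1,-2) → π∥ = -1-2·β ≈ -5.828427, π⊥ = -1-2·β' ≈ -0.171573 ∈ [-0.3, 1.1) ⇒ IN Λ
candidate 7: (m,n)=(4,7) → π∥ = 4+7·β ≈ 20.899495, π⊥ = 4+7·β' ≈ 1.100505 ∉ [-0.3, 1.1) ⇒ out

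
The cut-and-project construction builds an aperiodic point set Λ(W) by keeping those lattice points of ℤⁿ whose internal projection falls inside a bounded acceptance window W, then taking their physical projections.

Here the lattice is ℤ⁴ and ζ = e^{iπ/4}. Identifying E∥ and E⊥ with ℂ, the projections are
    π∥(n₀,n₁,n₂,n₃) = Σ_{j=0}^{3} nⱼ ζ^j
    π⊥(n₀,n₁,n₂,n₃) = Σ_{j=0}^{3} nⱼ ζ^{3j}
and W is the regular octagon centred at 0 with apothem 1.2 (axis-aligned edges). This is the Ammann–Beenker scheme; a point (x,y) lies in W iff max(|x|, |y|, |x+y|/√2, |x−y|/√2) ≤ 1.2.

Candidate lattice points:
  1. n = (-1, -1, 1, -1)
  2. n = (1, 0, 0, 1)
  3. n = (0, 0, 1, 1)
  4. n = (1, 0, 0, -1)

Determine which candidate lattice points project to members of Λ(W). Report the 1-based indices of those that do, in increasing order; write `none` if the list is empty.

With ζ = e^{iπ/4} the internal vectors are ζ^0,ζ^3,ζ^6,ζ^9.
#1 (-1, -1, 1, -1): internal (-1.00000, -2.41421); octagon support 2.41421 vs apothem 1.2 → ∉ W
#2 (1, 0, 0, 1): internal (1.70711, 0.70711); octagon support 1.70711 vs apothem 1.2 → ∉ W
#3 (0, 0, 1, 1): internal (0.70711, -0.29289); octagon support 0.70711 vs apothem 1.2 → ∈ W
#4 (1, 0, 0, -1): internal (0.29289, -0.70711); octagon support 0.70711 vs apothem 1.2 → ∈ W

3, 4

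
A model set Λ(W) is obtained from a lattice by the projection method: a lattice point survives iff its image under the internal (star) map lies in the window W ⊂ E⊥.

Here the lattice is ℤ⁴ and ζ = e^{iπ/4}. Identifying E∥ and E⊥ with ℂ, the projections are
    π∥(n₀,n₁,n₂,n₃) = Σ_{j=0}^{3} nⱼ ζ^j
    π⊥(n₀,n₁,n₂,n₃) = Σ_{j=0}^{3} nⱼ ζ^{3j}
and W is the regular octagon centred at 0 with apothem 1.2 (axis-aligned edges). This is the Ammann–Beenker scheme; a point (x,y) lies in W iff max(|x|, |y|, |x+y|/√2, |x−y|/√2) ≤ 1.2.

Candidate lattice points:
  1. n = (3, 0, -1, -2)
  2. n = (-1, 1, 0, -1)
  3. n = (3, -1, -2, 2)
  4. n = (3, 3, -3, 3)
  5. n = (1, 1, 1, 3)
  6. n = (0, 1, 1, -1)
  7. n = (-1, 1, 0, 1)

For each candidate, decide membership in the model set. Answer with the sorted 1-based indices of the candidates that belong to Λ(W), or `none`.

none

π⊥(n) = n₀ + n₁ζ³ + n₂ζ⁶ + n₃ζ⁹ where ζ = e^{iπ/4}.
#1 (3, 0, -1, -2): internal (1.58579, -0.41421); octagon support 1.58579 vs apothem 1.2 → ∉ W
#2 (-1, 1, 0, -1): internal (-2.41421, 0.00000); octagon support 2.41421 vs apothem 1.2 → ∉ W
#3 (3, -1, -2, 2): internal (5.12132, 2.70711); octagon support 5.53553 vs apothem 1.2 → ∉ W
#4 (3, 3, -3, 3): internal (3.00000, 7.24264); octagon support 7.24264 vs apothem 1.2 → ∉ W
#5 (1, 1, 1, 3): internal (2.41421, 1.82843); octagon support 3.00000 vs apothem 1.2 → ∉ W
#6 (0, 1, 1, -1): internal (-1.41421, -1.00000); octagon support 1.70711 vs apothem 1.2 → ∉ W
#7 (-1, 1, 0, 1): internal (-1.00000, 1.41421); octagon support 1.70711 vs apothem 1.2 → ∉ W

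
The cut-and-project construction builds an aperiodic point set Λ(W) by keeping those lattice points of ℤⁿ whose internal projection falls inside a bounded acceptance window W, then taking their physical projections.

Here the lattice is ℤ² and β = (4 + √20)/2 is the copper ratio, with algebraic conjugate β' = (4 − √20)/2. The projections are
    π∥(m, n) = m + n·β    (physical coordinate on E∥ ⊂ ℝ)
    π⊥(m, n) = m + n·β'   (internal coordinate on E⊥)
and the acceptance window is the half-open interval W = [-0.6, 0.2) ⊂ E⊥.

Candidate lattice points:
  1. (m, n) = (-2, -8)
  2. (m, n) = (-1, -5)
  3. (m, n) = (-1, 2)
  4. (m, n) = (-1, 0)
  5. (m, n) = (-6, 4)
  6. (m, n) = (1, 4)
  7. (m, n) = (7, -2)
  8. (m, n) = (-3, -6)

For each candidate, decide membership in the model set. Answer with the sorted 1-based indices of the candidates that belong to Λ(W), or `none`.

β' = (4−√20)/2 ≈ -0.23607.
#1 (-2,-8): internal coord -2 + (-8)·β' = -0.11146; -0.11146 ∈ [-0.6, 0.2) → IN Λ
#2 (-1,-5): internal coord -1 + (-5)·β' = +0.18034; +0.18034 ∈ [-0.6, 0.2) → IN Λ
#3 (-1,2): internal coord -1 + (2)·β' = -1.47214; -1.47214 ∉ [-0.6, 0.2) → out
#4 (-1,0): internal coord -1 + (0)·β' = -1.00000; -1.00000 ∉ [-0.6, 0.2) → out
#5 (-6,4): internal coord -6 + (4)·β' = -6.94427; -6.94427 ∉ [-0.6, 0.2) → out
#6 (1,4): internal coord 1 + (4)·β' = +0.05573; +0.05573 ∈ [-0.6, 0.2) → IN Λ
#7 (7,-2): internal coord 7 + (-2)·β' = +7.47214; +7.47214 ∉ [-0.6, 0.2) → out
#8 (-3,-6): internal coord -3 + (-6)·β' = -1.58359; -1.58359 ∉ [-0.6, 0.2) → out

1, 2, 6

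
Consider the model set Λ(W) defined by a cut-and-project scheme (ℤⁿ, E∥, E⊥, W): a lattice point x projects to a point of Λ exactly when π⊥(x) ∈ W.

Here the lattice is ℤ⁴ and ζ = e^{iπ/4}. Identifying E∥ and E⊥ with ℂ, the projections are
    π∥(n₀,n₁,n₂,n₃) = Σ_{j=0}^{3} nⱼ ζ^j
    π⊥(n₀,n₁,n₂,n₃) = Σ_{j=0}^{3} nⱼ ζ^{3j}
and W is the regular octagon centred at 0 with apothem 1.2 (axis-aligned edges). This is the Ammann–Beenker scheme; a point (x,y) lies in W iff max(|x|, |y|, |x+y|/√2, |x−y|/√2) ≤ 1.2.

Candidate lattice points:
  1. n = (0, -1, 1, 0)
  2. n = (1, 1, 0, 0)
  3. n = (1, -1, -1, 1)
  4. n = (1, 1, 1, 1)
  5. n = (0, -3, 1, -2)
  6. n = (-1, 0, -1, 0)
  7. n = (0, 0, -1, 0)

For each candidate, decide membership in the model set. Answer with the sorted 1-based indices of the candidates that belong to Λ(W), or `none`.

π⊥(n) = n₀ + n₁ζ³ + n₂ζ⁶ + n₃ζ⁹ where ζ = e^{iπ/4}.
#1 (0, -1, 1, 0): internal (0.707107, -1.707107); octagon support 1.707107 vs apothem 1.2 → ∉ W
#2 (1, 1, 0, 0): internal (0.292893, 0.707107); octagon support 0.707107 vs apothem 1.2 → ∈ W
#3 (1, -1, -1, 1): internal (2.414214, 1.000000); octagon support 2.414214 vs apothem 1.2 → ∉ W
#4 (1, 1, 1, 1): internal (1.000000, 0.414214); octagon support 1.000000 vs apothem 1.2 → ∈ W
#5 (0, -3, 1, -2): internal (0.707107, -4.535534); octagon support 4.535534 vs apothem 1.2 → ∉ W
#6 (-1, 0, -1, 0): internal (-1.000000, 1.000000); octagon support 1.414214 vs apothem 1.2 → ∉ W
#7 (0, 0, -1, 0): internal (0.000000, 1.000000); octagon support 1.000000 vs apothem 1.2 → ∈ W

2, 4, 7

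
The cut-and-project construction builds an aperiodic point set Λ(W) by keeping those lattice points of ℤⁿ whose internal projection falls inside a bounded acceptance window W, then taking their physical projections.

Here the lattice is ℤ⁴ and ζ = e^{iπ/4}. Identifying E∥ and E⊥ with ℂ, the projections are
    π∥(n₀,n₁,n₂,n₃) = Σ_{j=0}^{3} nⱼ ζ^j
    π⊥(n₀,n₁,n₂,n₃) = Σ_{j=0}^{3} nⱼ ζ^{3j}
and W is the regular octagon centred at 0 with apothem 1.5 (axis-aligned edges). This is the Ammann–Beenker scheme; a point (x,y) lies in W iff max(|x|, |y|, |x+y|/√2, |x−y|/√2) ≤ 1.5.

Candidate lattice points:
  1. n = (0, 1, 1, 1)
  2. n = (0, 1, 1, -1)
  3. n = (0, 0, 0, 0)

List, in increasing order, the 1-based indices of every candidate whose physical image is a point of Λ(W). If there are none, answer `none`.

1, 3

With ζ = e^{iπ/4} the internal vectors are ζ^0,ζ^3,ζ^6,ζ^9.
candidate 1: n = (0, 1, 1, 1) → π⊥ ≈ (+0.000000, +0.414214); max(|x|,|y|,|x±y|/√2) = 0.414214 ≤ 1.5 ⇒ ∈ W
candidate 2: n = (0, 1, 1, -1) → π⊥ ≈ (-1.414214, -1.000000); max(|x|,|y|,|x±y|/√2) = 1.707107 > 1.5 ⇒ ∉ W
candidate 3: n = (0, 0, 0, 0) → π⊥ ≈ (+0.000000, +0.000000); max(|x|,|y|,|x±y|/√2) = 0.000000 ≤ 1.5 ⇒ ∈ W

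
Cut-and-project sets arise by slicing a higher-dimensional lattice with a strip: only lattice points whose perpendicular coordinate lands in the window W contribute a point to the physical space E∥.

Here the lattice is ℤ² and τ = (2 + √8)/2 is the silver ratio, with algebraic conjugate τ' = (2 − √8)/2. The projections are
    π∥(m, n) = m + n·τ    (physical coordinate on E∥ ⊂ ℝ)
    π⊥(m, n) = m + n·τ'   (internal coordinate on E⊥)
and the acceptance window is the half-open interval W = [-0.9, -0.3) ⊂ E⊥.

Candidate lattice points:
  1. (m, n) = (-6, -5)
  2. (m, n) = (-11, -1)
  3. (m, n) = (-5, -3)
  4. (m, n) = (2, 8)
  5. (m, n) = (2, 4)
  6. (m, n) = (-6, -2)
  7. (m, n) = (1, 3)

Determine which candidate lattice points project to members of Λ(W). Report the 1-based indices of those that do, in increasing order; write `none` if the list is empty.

Numerically τ ≈ 2.4142 and τ' = −1/τ ≈ -0.4142.
candidate 1: (m,n)=(-6,-5) → π∥ = -6-5·τ ≈ -18.0711, π⊥ = -6-5·τ' ≈ -3.9289 ∉ [-0.9, -0.3) ⇒ out
candidate 2: (m,n)=(-11,-1) → π∥ = -11-1·τ ≈ -13.4142, π⊥ = -11-1·τ' ≈ -10.5858 ∉ [-0.9, -0.3) ⇒ out
candidate 3: (m,n)=(-5,-3) → π∥ = -5-3·τ ≈ -12.2426, π⊥ = -5-3·τ' ≈ -3.7574 ∉ [-0.9, -0.3) ⇒ out
candidate 4: (m,n)=(2,8) → π∥ = 2+8·τ ≈ 21.3137, π⊥ = 2+8·τ' ≈ -1.3137 ∉ [-0.9, -0.3) ⇒ out
candidate 5: (m,n)=(2,4) → π∥ = 2+4·τ ≈ 11.6569, π⊥ = 2+4·τ' ≈ 0.3431 ∉ [-0.9, -0.3) ⇒ out
candidate 6: (m,n)=(-6,-2) → π∥ = -6-2·τ ≈ -10.8284, π⊥ = -6-2·τ' ≈ -5.1716 ∉ [-0.9, -0.3) ⇒ out
candidate 7: (m,n)=(1,3) → π∥ = 1+3·τ ≈ 8.2426, π⊥ = 1+3·τ' ≈ -0.2426 ∉ [-0.9, -0.3) ⇒ out

none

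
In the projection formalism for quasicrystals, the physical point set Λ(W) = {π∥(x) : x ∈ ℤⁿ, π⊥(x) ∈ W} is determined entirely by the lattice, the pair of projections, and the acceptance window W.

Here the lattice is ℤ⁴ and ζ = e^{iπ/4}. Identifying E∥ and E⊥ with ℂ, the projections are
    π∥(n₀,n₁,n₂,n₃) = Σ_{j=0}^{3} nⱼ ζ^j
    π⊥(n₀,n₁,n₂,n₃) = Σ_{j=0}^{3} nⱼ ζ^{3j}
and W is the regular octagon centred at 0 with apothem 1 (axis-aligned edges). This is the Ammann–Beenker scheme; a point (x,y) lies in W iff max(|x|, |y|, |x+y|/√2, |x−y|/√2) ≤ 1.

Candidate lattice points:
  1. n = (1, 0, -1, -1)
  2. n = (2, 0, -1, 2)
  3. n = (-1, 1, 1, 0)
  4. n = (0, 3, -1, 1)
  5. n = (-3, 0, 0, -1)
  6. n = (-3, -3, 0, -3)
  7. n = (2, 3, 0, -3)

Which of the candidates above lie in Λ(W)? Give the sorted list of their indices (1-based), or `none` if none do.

Internal map: ζ^{3j} for j=0..3 gives (1,0), (−√2/2,√2/2), (0,−1), (√2/2,√2/2).
#1 (1, 0, -1, -1): internal (0.2929, 0.2929); octagon support 0.4142 vs apothem 1 → ∈ W
#2 (2, 0, -1, 2): internal (3.4142, 2.4142); octagon support 4.1213 vs apothem 1 → ∉ W
#3 (-1, 1, 1, 0): internal (-1.7071, -0.2929); octagon support 1.7071 vs apothem 1 → ∉ W
#4 (0, 3, -1, 1): internal (-1.4142, 3.8284); octagon support 3.8284 vs apothem 1 → ∉ W
#5 (-3, 0, 0, -1): internal (-3.7071, -0.7071); octagon support 3.7071 vs apothem 1 → ∉ W
#6 (-3, -3, 0, -3): internal (-3.0000, -4.2426); octagon support 5.1213 vs apothem 1 → ∉ W
#7 (2, 3, 0, -3): internal (-2.2426, 0.0000); octagon support 2.2426 vs apothem 1 → ∉ W

1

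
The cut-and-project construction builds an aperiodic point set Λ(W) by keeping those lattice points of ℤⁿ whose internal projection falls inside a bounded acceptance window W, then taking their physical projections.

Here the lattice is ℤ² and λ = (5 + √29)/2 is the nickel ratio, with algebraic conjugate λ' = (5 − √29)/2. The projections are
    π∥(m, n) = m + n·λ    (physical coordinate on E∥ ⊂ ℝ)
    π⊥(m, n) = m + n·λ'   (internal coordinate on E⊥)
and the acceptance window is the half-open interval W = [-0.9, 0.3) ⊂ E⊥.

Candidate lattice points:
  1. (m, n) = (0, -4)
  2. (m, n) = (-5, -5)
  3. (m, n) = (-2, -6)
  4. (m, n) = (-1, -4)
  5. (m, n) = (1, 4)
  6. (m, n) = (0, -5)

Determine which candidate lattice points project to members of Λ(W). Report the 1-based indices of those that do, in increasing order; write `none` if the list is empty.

Numerically λ ≈ 5.192582 and λ' = −1/λ ≈ -0.192582.
[1] lift (0,-4): star map gives 0.770330; window check -0.9 ≤ 0.770330 < 0.3 is false → out
[2] lift (-5,-5): star map gives -4.037088; window check -0.9 ≤ -4.037088 < 0.3 is false → out
[3] lift (-2,-6): star map gives -0.844506; window check -0.9 ≤ -0.844506 < 0.3 is true → IN Λ
[4] lift (-1,-4): star map gives -0.229670; window check -0.9 ≤ -0.229670 < 0.3 is true → IN Λ
[5] lift (1,4): star map gives 0.229670; window check -0.9 ≤ 0.229670 < 0.3 is true → IN Λ
[6] lift (0,-5): star map gives 0.962912; window check -0.9 ≤ 0.962912 < 0.3 is false → out

3, 4, 5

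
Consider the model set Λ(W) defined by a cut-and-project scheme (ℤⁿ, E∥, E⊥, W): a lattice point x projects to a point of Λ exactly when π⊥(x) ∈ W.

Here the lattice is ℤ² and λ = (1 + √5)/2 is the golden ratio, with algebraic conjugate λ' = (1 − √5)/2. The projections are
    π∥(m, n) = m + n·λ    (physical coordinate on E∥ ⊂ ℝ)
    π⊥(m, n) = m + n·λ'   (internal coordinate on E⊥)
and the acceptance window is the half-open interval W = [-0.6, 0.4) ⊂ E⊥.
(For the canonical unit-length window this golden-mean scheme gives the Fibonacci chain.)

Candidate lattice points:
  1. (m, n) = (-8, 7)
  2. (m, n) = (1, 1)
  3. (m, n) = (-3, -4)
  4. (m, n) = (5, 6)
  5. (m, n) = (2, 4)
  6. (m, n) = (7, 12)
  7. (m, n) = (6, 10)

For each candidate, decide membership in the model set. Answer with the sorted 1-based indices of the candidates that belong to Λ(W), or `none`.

λ' = (1−√5)/2 ≈ -0.618034.
candidate 1: (m,n)=(-8,7) → π∥ = -8+7·λ ≈ 3.326238, π⊥ = -8+7·λ' ≈ -12.326238 ∉ [-0.6, 0.4) ⇒ out
candidate 2: (m,n)=(1,1) → π∥ = 1+1·λ ≈ 2.618034, π⊥ = 1+1·λ' ≈ 0.381966 ∈ [-0.6, 0.4) ⇒ IN Λ
candidate 3: (m,n)=(-3,-4) → π∥ = -3-4·λ ≈ -9.472136, π⊥ = -3-4·λ' ≈ -0.527864 ∈ [-0.6, 0.4) ⇒ IN Λ
candidate 4: (m,n)=(5,6) → π∥ = 5+6·λ ≈ 14.708204, π⊥ = 5+6·λ' ≈ 1.291796 ∉ [-0.6, 0.4) ⇒ out
candidate 5: (m,n)=(2,4) → π∥ = 2+4·λ ≈ 8.472136, π⊥ = 2+4·λ' ≈ -0.472136 ∈ [-0.6, 0.4) ⇒ IN Λ
candidate 6: (m,n)=(7,12) → π∥ = 7+12·λ ≈ 26.416408, π⊥ = 7+12·λ' ≈ -0.416408 ∈ [-0.6, 0.4) ⇒ IN Λ
candidate 7: (m,n)=(6,10) → π∥ = 6+10·λ ≈ 22.180340, π⊥ = 6+10·λ' ≈ -0.180340 ∈ [-0.6, 0.4) ⇒ IN Λ

2, 3, 5, 6, 7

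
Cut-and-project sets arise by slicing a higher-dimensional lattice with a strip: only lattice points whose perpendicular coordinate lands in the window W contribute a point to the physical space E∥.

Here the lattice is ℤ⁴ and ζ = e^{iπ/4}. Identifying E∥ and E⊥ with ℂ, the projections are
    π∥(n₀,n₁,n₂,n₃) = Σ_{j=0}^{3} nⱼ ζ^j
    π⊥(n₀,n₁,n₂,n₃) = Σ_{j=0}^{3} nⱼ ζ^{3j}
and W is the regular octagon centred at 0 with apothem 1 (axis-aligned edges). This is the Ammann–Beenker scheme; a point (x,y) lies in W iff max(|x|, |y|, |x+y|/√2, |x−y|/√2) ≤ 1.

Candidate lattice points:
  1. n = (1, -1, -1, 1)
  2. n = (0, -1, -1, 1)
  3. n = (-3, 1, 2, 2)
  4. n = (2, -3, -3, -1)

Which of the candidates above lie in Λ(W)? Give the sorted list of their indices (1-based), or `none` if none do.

none

Internal map: ζ^{3j} for j=0..3 gives (1,0), (−√2/2,√2/2), (0,−1), (√2/2,√2/2).
#1 (1, -1, -1, 1): internal (2.41421, 1.00000); octagon support 2.41421 vs apothem 1 → ∉ W
#2 (0, -1, -1, 1): internal (1.41421, 1.00000); octagon support 1.70711 vs apothem 1 → ∉ W
#3 (-3, 1, 2, 2): internal (-2.29289, 0.12132); octagon support 2.29289 vs apothem 1 → ∉ W
#4 (2, -3, -3, -1): internal (3.41421, 0.17157); octagon support 3.41421 vs apothem 1 → ∉ W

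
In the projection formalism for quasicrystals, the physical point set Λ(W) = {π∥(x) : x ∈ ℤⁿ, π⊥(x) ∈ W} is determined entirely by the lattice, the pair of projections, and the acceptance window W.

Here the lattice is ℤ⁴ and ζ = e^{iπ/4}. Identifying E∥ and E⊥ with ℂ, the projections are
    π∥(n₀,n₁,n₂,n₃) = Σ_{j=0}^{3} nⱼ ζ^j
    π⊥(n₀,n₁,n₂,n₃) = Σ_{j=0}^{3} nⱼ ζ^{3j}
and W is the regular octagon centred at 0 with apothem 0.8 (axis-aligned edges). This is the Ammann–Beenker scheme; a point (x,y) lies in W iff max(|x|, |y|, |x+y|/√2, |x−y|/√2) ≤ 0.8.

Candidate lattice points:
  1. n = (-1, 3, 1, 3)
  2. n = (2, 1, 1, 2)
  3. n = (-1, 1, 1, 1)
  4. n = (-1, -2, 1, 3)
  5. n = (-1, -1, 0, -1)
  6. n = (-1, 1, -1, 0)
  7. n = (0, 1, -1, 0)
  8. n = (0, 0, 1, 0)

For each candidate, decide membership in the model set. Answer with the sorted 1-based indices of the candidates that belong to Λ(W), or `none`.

With ζ = e^{iπ/4} the internal vectors are ζ^0,ζ^3,ζ^6,ζ^9.
#1 (-1, 3, 1, 3): internal (-1.0000, 3.2426); octagon support 3.2426 vs apothem 0.8 → ∉ W
#2 (2, 1, 1, 2): internal (2.7071, 1.1213); octagon support 2.7071 vs apothem 0.8 → ∉ W
#3 (-1, 1, 1, 1): internal (-1.0000, 0.4142); octagon support 1.0000 vs apothem 0.8 → ∉ W
#4 (-1, -2, 1, 3): internal (2.5355, -0.2929); octagon support 2.5355 vs apothem 0.8 → ∉ W
#5 (-1, -1, 0, -1): internal (-1.0000, -1.4142); octagon support 1.7071 vs apothem 0.8 → ∉ W
#6 (-1, 1, -1, 0): internal (-1.7071, 1.7071); octagon support 2.4142 vs apothem 0.8 → ∉ W
#7 (0, 1, -1, 0): internal (-0.7071, 1.7071); octagon support 1.7071 vs apothem 0.8 → ∉ W
#8 (0, 0, 1, 0): internal (0.0000, -1.0000); octagon support 1.0000 vs apothem 0.8 → ∉ W

none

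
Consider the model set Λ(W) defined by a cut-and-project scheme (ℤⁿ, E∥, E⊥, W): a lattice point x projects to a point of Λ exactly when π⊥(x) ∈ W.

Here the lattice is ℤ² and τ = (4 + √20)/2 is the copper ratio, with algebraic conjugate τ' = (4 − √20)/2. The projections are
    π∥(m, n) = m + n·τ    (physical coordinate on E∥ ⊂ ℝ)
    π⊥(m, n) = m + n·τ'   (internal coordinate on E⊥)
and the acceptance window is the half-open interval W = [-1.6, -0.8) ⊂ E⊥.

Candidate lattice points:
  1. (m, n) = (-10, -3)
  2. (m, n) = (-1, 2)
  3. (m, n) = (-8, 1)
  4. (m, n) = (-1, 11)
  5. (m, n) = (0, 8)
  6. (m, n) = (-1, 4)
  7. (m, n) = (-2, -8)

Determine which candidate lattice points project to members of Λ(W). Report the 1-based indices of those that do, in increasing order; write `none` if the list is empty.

2

τ' = (4−√20)/2 ≈ -0.23607.
#1 (-10,-3): internal coord -10 + (-3)·τ' = -9.29180; -9.29180 ∉ [-1.6, -0.8) → out
#2 (-1,2): internal coord -1 + (2)·τ' = -1.47214; -1.47214 ∈ [-1.6, -0.8) → IN Λ
#3 (-8,1): internal coord -8 + (1)·τ' = -8.23607; -8.23607 ∉ [-1.6, -0.8) → out
#4 (-1,11): internal coord -1 + (11)·τ' = -3.59675; -3.59675 ∉ [-1.6, -0.8) → out
#5 (0,8): internal coord 0 + (8)·τ' = -1.88854; -1.88854 ∉ [-1.6, -0.8) → out
#6 (-1,4): internal coord -1 + (4)·τ' = -1.94427; -1.94427 ∉ [-1.6, -0.8) → out
#7 (-2,-8): internal coord -2 + (-8)·τ' = -0.11146; -0.11146 ∉ [-1.6, -0.8) → out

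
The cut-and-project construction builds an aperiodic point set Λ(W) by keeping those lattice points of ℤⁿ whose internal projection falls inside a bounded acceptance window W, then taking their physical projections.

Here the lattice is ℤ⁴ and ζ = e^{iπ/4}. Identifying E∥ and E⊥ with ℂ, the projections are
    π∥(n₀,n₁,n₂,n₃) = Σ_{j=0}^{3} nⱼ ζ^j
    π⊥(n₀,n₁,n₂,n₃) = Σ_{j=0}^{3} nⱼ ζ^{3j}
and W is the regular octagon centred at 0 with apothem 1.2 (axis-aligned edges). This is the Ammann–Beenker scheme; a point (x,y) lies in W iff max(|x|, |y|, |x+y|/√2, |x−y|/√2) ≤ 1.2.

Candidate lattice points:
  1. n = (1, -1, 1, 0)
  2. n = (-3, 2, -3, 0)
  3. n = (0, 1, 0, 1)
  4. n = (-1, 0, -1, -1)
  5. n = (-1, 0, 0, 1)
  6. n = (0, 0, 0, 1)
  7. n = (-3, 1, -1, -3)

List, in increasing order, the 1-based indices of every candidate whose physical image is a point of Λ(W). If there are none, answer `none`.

π⊥(n) = n₀ + n₁ζ³ + n₂ζ⁶ + n₃ζ⁹ where ζ = e^{iπ/4}.
#1 (1, -1, 1, 0): internal (1.70711, -1.70711); octagon support 2.41421 vs apothem 1.2 → ∉ W
#2 (-3, 2, -3, 0): internal (-4.41421, 4.41421); octagon support 6.24264 vs apothem 1.2 → ∉ W
#3 (0, 1, 0, 1): internal (0.00000, 1.41421); octagon support 1.41421 vs apothem 1.2 → ∉ W
#4 (-1, 0, -1, -1): internal (-1.70711, 0.29289); octagon support 1.70711 vs apothem 1.2 → ∉ W
#5 (-1, 0, 0, 1): internal (-0.29289, 0.70711); octagon support 0.70711 vs apothem 1.2 → ∈ W
#6 (0, 0, 0, 1): internal (0.70711, 0.70711); octagon support 1.00000 vs apothem 1.2 → ∈ W
#7 (-3, 1, -1, -3): internal (-5.82843, -0.41421); octagon support 5.82843 vs apothem 1.2 → ∉ W

5, 6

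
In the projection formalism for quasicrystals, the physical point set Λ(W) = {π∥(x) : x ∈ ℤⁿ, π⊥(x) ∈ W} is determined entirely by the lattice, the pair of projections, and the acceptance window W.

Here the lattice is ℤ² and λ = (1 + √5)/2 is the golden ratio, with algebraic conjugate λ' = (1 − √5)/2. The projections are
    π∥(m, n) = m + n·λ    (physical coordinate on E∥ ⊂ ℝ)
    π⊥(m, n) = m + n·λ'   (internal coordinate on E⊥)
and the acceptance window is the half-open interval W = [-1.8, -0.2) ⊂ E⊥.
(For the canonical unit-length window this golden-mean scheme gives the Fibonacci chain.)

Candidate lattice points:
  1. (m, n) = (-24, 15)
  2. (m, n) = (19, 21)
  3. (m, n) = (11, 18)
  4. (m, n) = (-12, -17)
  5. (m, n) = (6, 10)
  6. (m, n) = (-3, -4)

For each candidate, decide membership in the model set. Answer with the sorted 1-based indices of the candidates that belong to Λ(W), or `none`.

4, 6

λ' = (1−√5)/2 ≈ -0.61803.
#1 (-24,15): internal coord -24 + (15)·λ' = -33.27051; -33.27051 ∉ [-1.8, -0.2) → out
#2 (19,21): internal coord 19 + (21)·λ' = +6.02129; +6.02129 ∉ [-1.8, -0.2) → out
#3 (11,18): internal coord 11 + (18)·λ' = -0.12461; -0.12461 ∉ [-1.8, -0.2) → out
#4 (-12,-17): internal coord -12 + (-17)·λ' = -1.49342; -1.49342 ∈ [-1.8, -0.2) → IN Λ
#5 (6,10): internal coord 6 + (10)·λ' = -0.18034; -0.18034 ∉ [-1.8, -0.2) → out
#6 (-3,-4): internal coord -3 + (-4)·λ' = -0.52786; -0.52786 ∈ [-1.8, -0.2) → IN Λ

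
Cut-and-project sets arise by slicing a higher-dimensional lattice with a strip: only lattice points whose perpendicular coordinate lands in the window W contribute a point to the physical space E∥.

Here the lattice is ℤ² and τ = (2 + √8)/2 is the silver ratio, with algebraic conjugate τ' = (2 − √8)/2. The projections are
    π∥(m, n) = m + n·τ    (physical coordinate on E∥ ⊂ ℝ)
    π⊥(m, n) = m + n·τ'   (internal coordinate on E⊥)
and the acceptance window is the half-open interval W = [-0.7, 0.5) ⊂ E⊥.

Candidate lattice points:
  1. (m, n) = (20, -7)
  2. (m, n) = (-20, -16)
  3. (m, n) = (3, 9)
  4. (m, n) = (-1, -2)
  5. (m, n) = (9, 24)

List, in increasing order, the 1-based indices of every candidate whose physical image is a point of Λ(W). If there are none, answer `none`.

Compute τ' = (2−√8)/2 = -0.414214, so π⊥(m,n) = m -0.414214·n.
candidate 1: (m,n)=(20,-7) → π∥ = 20-7·τ ≈ 3.100505, π⊥ = 20-7·τ' ≈ 22.899495 ∉ [-0.7, 0.5) ⇒ out
candidate 2: (m,n)=(-20,-16) → π∥ = -20-16·τ ≈ -58.627417, π⊥ = -20-16·τ' ≈ -13.372583 ∉ [-0.7, 0.5) ⇒ out
candidate 3: (m,n)=(3,9) → π∥ = 3+9·τ ≈ 24.727922, π⊥ = 3+9·τ' ≈ -0.727922 ∉ [-0.7, 0.5) ⇒ out
candidate 4: (m,n)=(-1,-2) → π∥ = -1-2·τ ≈ -5.828427, π⊥ = -1-2·τ' ≈ -0.171573 ∈ [-0.7, 0.5) ⇒ IN Λ
candidate 5: (m,n)=(9,24) → π∥ = 9+24·τ ≈ 66.941125, π⊥ = 9+24·τ' ≈ -0.941125 ∉ [-0.7, 0.5) ⇒ out

4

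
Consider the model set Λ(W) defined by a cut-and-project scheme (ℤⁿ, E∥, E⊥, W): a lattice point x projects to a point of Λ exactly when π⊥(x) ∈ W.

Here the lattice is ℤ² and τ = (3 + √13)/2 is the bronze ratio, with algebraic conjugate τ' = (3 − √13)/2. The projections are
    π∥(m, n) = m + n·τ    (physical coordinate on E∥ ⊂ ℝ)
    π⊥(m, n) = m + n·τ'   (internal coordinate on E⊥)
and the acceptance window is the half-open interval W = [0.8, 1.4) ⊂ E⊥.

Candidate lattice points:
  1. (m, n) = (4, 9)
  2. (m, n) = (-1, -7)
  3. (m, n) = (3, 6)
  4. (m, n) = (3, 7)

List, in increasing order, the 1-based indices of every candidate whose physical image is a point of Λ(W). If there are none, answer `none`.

Compute τ' = (3−√13)/2 = -0.30278, so π⊥(m,n) = m -0.30278·n.
#1 (4,9): internal coord 4 + (9)·τ' = +1.27502; +1.27502 ∈ [0.8, 1.4) → IN Λ
#2 (-1,-7): internal coord -1 + (-7)·τ' = +1.11943; +1.11943 ∈ [0.8, 1.4) → IN Λ
#3 (3,6): internal coord 3 + (6)·τ' = +1.18335; +1.18335 ∈ [0.8, 1.4) → IN Λ
#4 (3,7): internal coord 3 + (7)·τ' = +0.88057; +0.88057 ∈ [0.8, 1.4) → IN Λ

1, 2, 3, 4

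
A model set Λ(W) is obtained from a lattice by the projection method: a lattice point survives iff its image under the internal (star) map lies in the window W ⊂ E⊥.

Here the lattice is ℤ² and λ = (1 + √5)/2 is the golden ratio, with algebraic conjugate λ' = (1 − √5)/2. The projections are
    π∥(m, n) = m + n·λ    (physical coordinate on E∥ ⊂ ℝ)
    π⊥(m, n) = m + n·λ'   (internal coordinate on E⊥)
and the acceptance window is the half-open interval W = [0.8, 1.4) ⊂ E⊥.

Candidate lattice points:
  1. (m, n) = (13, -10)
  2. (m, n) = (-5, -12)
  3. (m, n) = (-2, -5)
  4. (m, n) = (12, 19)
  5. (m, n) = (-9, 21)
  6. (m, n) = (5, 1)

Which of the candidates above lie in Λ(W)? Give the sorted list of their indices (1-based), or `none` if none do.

3

λ' = (1−√5)/2 ≈ -0.6180.
[1] lift (13,-10): star map gives 19.1803; window check 0.8 ≤ 19.1803 < 1.4 is false → out
[2] lift (-5,-12): star map gives 2.4164; window check 0.8 ≤ 2.4164 < 1.4 is false → out
[3] lift (-2,-5): star map gives 1.0902; window check 0.8 ≤ 1.0902 < 1.4 is true → IN Λ
[4] lift (12,19): star map gives 0.2574; window check 0.8 ≤ 0.2574 < 1.4 is false → out
[5] lift (-9,21): star map gives -21.9787; window check 0.8 ≤ -21.9787 < 1.4 is false → out
[6] lift (5,1): star map gives 4.3820; window check 0.8 ≤ 4.3820 < 1.4 is false → out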